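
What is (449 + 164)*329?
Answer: 201677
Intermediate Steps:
(449 + 164)*329 = 613*329 = 201677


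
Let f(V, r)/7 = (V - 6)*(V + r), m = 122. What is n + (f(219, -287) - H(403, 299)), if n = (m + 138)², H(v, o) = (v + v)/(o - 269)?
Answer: -507223/15 ≈ -33815.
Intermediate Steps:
H(v, o) = 2*v/(-269 + o) (H(v, o) = (2*v)/(-269 + o) = 2*v/(-269 + o))
f(V, r) = 7*(-6 + V)*(V + r) (f(V, r) = 7*((V - 6)*(V + r)) = 7*((-6 + V)*(V + r)) = 7*(-6 + V)*(V + r))
n = 67600 (n = (122 + 138)² = 260² = 67600)
n + (f(219, -287) - H(403, 299)) = 67600 + ((-42*219 - 42*(-287) + 7*219² + 7*219*(-287)) - 2*403/(-269 + 299)) = 67600 + ((-9198 + 12054 + 7*47961 - 439971) - 2*403/30) = 67600 + ((-9198 + 12054 + 335727 - 439971) - 2*403/30) = 67600 + (-101388 - 1*403/15) = 67600 + (-101388 - 403/15) = 67600 - 1521223/15 = -507223/15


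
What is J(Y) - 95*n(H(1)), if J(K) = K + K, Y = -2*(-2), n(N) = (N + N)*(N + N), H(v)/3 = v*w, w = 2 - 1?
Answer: -3412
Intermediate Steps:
w = 1
H(v) = 3*v (H(v) = 3*(v*1) = 3*v)
n(N) = 4*N² (n(N) = (2*N)*(2*N) = 4*N²)
Y = 4
J(K) = 2*K
J(Y) - 95*n(H(1)) = 2*4 - 380*(3*1)² = 8 - 380*3² = 8 - 380*9 = 8 - 95*36 = 8 - 3420 = -3412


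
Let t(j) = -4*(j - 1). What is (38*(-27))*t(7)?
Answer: 24624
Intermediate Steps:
t(j) = 4 - 4*j (t(j) = -4*(-1 + j) = 4 - 4*j)
(38*(-27))*t(7) = (38*(-27))*(4 - 4*7) = -1026*(4 - 28) = -1026*(-24) = 24624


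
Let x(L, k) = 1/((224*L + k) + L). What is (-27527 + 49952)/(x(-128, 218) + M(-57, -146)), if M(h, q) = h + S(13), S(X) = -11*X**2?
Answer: -213650450/18254371 ≈ -11.704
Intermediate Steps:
M(h, q) = -1859 + h (M(h, q) = h - 11*13**2 = h - 11*169 = h - 1859 = -1859 + h)
x(L, k) = 1/(k + 225*L) (x(L, k) = 1/((k + 224*L) + L) = 1/(k + 225*L))
(-27527 + 49952)/(x(-128, 218) + M(-57, -146)) = (-27527 + 49952)/(1/(218 + 225*(-128)) + (-1859 - 57)) = 22425/(1/(218 - 28800) - 1916) = 22425/(1/(-28582) - 1916) = 22425/(-1/28582 - 1916) = 22425/(-54763113/28582) = 22425*(-28582/54763113) = -213650450/18254371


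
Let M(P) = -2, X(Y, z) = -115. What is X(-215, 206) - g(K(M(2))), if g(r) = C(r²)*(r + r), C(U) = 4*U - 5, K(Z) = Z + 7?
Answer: -1065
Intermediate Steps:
K(Z) = 7 + Z
C(U) = -5 + 4*U
g(r) = 2*r*(-5 + 4*r²) (g(r) = (-5 + 4*r²)*(r + r) = (-5 + 4*r²)*(2*r) = 2*r*(-5 + 4*r²))
X(-215, 206) - g(K(M(2))) = -115 - (-10*(7 - 2) + 8*(7 - 2)³) = -115 - (-10*5 + 8*5³) = -115 - (-50 + 8*125) = -115 - (-50 + 1000) = -115 - 1*950 = -115 - 950 = -1065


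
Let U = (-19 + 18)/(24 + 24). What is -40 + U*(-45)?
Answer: -625/16 ≈ -39.063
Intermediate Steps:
U = -1/48 ≈ -0.020833
-40 + U*(-45) = -40 - 1/48*(-45) = -40 + 15/16 = -625/16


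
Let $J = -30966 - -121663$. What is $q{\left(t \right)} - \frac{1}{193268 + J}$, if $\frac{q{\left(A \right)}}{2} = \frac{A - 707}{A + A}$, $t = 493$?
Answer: $- \frac{60769003}{139994745} \approx -0.43408$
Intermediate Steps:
$J = 90697$ ($J = -30966 + 121663 = 90697$)
$q{\left(A \right)} = \frac{-707 + A}{A}$ ($q{\left(A \right)} = 2 \frac{A - 707}{A + A} = 2 \frac{-707 + A}{2 A} = \frac{-707 + A}{A}$)
$q{\left(t \right)} - \frac{1}{193268 + J} = \frac{-707 + 493}{493} - \frac{1}{193268 + 90697} = \frac{1}{493} \left(-214\right) - \frac{1}{283965} = - \frac{214}{493} - \frac{1}{283965} = - \frac{60769003}{139994745}$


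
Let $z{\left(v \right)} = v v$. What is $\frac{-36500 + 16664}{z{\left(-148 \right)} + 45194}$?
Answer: $- \frac{3306}{11183} \approx -0.29563$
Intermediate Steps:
$z{\left(v \right)} = v^{2}$
$\frac{-36500 + 16664}{z{\left(-148 \right)} + 45194} = \frac{-36500 + 16664}{\left(-148\right)^{2} + 45194} = - \frac{19836}{21904 + 45194} = - \frac{19836}{67098} = \left(-19836\right) \frac{1}{67098} = - \frac{3306}{11183}$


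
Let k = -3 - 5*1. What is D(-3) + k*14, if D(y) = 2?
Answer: -110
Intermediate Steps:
k = -8 (k = -3 - 5 = -8)
D(-3) + k*14 = 2 - 8*14 = 2 - 112 = -110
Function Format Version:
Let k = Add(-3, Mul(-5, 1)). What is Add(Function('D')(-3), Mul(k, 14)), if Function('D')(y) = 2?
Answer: -110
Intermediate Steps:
k = -8 (k = Add(-3, -5) = -8)
Add(Function('D')(-3), Mul(k, 14)) = Add(2, Mul(-8, 14)) = Add(2, -112) = -110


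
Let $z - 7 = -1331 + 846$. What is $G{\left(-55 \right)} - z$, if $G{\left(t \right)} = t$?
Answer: $423$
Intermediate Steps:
$z = -478$ ($z = 7 + \left(-1331 + 846\right) = 7 - 485 = -478$)
$G{\left(-55 \right)} - z = -55 - -478 = -55 + 478 = 423$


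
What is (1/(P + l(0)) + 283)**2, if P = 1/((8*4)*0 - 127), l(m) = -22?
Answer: 625456376164/7812025 ≈ 80063.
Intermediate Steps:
P = -1/127 (P = 1/(32*0 - 127) = 1/(0 - 127) = 1/(-127) = -1/127 ≈ -0.0078740)
(1/(P + l(0)) + 283)**2 = (1/(-1/127 - 22) + 283)**2 = (1/(-2795/127) + 283)**2 = (-127/2795 + 283)**2 = (790858/2795)**2 = 625456376164/7812025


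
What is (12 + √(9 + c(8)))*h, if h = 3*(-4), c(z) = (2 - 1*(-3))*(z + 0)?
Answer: -228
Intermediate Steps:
c(z) = 5*z (c(z) = (2 + 3)*z = 5*z)
h = -12
(12 + √(9 + c(8)))*h = (12 + √(9 + 5*8))*(-12) = (12 + √(9 + 40))*(-12) = (12 + √49)*(-12) = (12 + 7)*(-12) = 19*(-12) = -228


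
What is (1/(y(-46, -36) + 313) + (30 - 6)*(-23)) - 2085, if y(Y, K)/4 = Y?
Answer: -340172/129 ≈ -2637.0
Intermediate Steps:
y(Y, K) = 4*Y
(1/(y(-46, -36) + 313) + (30 - 6)*(-23)) - 2085 = (1/(4*(-46) + 313) + (30 - 6)*(-23)) - 2085 = (1/(-184 + 313) + 24*(-23)) - 2085 = (1/129 - 552) - 2085 = -71207/129 - 2085 = -340172/129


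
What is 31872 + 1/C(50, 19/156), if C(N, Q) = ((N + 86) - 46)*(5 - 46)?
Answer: 117607679/3690 ≈ 31872.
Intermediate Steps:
C(N, Q) = -1640 - 41*N (C(N, Q) = ((86 + N) - 46)*(-41) = (40 + N)*(-41) = -1640 - 41*N)
31872 + 1/C(50, 19/156) = 31872 + 1/(-1640 - 41*50) = 31872 + 1/(-1640 - 2050) = 31872 + 1/(-3690) = 31872 - 1/3690 = 117607679/3690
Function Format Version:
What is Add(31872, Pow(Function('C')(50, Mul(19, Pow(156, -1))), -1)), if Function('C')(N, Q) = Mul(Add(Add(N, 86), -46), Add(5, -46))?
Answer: Rational(117607679, 3690) ≈ 31872.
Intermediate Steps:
Function('C')(N, Q) = Add(-1640, Mul(-41, N)) (Function('C')(N, Q) = Mul(Add(Add(86, N), -46), -41) = Mul(Add(40, N), -41) = Add(-1640, Mul(-41, N)))
Add(31872, Pow(Function('C')(50, Mul(19, Pow(156, -1))), -1)) = Add(31872, Pow(Add(-1640, Mul(-41, 50)), -1)) = Add(31872, Pow(Add(-1640, -2050), -1)) = Add(31872, Pow(-3690, -1)) = Add(31872, Rational(-1, 3690)) = Rational(117607679, 3690)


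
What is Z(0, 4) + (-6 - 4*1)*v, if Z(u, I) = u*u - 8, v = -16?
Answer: 152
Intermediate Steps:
Z(u, I) = -8 + u**2 (Z(u, I) = u**2 - 8 = -8 + u**2)
Z(0, 4) + (-6 - 4*1)*v = (-8 + 0**2) + (-6 - 4*1)*(-16) = (-8 + 0) + (-6 - 4)*(-16) = -8 - 10*(-16) = -8 + 160 = 152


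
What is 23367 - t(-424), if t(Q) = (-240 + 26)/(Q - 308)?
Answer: 8552215/366 ≈ 23367.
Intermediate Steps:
t(Q) = -214/(-308 + Q)
23367 - t(-424) = 23367 - (-214)/(-308 - 424) = 23367 - (-214)/(-732) = 23367 - (-214)*(-1)/732 = 23367 - 1*107/366 = 23367 - 107/366 = 8552215/366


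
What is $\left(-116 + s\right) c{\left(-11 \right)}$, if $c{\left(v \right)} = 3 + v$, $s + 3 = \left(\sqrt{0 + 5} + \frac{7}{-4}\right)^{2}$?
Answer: $\frac{1775}{2} + 28 \sqrt{5} \approx 950.11$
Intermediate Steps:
$s = -3 + \left(- \frac{7}{4} + \sqrt{5}\right)^{2}$ ($s = -3 + \left(\sqrt{0 + 5} + \frac{7}{-4}\right)^{2} = -3 + \left(\sqrt{5} + 7 \left(- \frac{1}{4}\right)\right)^{2} = -3 + \left(\sqrt{5} - \frac{7}{4}\right)^{2} = -3 + \left(- \frac{7}{4} + \sqrt{5}\right)^{2} \approx -2.7637$)
$\left(-116 + s\right) c{\left(-11 \right)} = \left(-116 + \left(\frac{81}{16} - \frac{7 \sqrt{5}}{2}\right)\right) \left(3 - 11\right) = \left(- \frac{1775}{16} - \frac{7 \sqrt{5}}{2}\right) \left(-8\right) = \frac{1775}{2} + 28 \sqrt{5}$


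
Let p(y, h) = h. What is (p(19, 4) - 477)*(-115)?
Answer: 54395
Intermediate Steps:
(p(19, 4) - 477)*(-115) = (4 - 477)*(-115) = -473*(-115) = 54395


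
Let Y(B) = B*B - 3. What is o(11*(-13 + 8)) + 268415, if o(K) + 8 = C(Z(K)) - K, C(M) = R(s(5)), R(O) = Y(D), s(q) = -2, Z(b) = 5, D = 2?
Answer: 268463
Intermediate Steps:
Y(B) = -3 + B² (Y(B) = B² - 3 = -3 + B²)
R(O) = 1 (R(O) = -3 + 2² = -3 + 4 = 1)
C(M) = 1
o(K) = -7 - K (o(K) = -8 + (1 - K) = -7 - K)
o(11*(-13 + 8)) + 268415 = (-7 - 11*(-13 + 8)) + 268415 = (-7 - 11*(-5)) + 268415 = (-7 - 1*(-55)) + 268415 = (-7 + 55) + 268415 = 48 + 268415 = 268463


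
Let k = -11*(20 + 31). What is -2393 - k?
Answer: -1832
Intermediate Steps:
k = -561 (k = -11*51 = -561)
-2393 - k = -2393 - 1*(-561) = -2393 + 561 = -1832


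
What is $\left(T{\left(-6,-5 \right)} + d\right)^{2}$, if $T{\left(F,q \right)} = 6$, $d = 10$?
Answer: $256$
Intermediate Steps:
$\left(T{\left(-6,-5 \right)} + d\right)^{2} = \left(6 + 10\right)^{2} = 16^{2} = 256$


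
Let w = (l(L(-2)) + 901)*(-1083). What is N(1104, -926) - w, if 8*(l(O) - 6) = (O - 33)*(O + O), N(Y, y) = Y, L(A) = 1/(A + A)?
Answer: 63080679/64 ≈ 9.8564e+5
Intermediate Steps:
L(A) = 1/(2*A)
l(O) = 6 + O*(-33 + O)/4 (l(O) = 6 + ((O - 33)*(O + O))/8 = 6 + ((-33 + O)*(2*O))/8 = 6 + (2*O*(-33 + O))/8 = 6 + O*(-33 + O)/4)
w = -63010023/64 (w = ((6 - 33/(8*(-2)) + ((1/2)/(-2))**2/4) + 901)*(-1083) = ((6 - 33*(-1)/(8*2) + ((1/2)*(-1/2))**2/4) + 901)*(-1083) = ((6 - 33/4*(-1/4) + (-1/4)**2/4) + 901)*(-1083) = ((6 + 33/16 + (1/4)*(1/16)) + 901)*(-1083) = ((6 + 33/16 + 1/64) + 901)*(-1083) = (517/64 + 901)*(-1083) = (58181/64)*(-1083) = -63010023/64 ≈ -9.8453e+5)
N(1104, -926) - w = 1104 - 1*(-63010023/64) = 1104 + 63010023/64 = 63080679/64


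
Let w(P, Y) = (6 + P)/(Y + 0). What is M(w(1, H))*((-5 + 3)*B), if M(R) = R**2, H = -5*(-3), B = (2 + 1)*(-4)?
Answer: 392/75 ≈ 5.2267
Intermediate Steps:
B = -12 (B = 3*(-4) = -12)
H = 15
w(P, Y) = (6 + P)/Y
M(w(1, H))*((-5 + 3)*B) = ((6 + 1)/15)**2*((-5 + 3)*(-12)) = ((1/15)*7)**2*(-2*(-12)) = (7/15)**2*24 = (49/225)*24 = 392/75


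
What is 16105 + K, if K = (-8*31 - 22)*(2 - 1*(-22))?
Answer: 9625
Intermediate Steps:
K = -6480 (K = (-248 - 22)*(2 + 22) = -270*24 = -6480)
16105 + K = 16105 - 6480 = 9625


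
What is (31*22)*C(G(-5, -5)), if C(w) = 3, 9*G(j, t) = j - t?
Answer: 2046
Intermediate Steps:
G(j, t) = -t/9 + j/9 (G(j, t) = (j - t)/9 = -t/9 + j/9)
(31*22)*C(G(-5, -5)) = (31*22)*3 = 682*3 = 2046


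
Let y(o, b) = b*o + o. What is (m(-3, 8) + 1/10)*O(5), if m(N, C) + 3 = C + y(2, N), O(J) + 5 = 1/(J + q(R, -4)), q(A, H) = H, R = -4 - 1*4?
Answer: -22/5 ≈ -4.4000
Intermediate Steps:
R = -8 (R = -4 - 4 = -8)
y(o, b) = o + b*o
O(J) = -5 + 1/(-4 + J) (O(J) = -5 + 1/(J - 4) = -5 + 1/(-4 + J))
m(N, C) = -1 + C + 2*N (m(N, C) = -3 + (C + 2*(1 + N)) = -3 + (C + (2 + 2*N)) = -3 + (2 + C + 2*N) = -1 + C + 2*N)
(m(-3, 8) + 1/10)*O(5) = ((-1 + 8 + 2*(-3)) + 1/10)*((21 - 5*5)/(-4 + 5)) = ((-1 + 8 - 6) + ⅒)*((21 - 25)/1) = (1 + ⅒)*(1*(-4)) = (11/10)*(-4) = -22/5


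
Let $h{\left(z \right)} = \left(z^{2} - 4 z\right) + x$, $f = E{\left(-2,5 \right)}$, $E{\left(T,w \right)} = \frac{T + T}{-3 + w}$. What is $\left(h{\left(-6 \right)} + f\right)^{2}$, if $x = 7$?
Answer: $4225$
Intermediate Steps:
$E{\left(T,w \right)} = \frac{2 T}{-3 + w}$
$f = -2$ ($f = 2 \left(-2\right) \frac{1}{-3 + 5} = 2 \left(-2\right) \frac{1}{2} = -2$)
$h{\left(z \right)} = 7 + z^{2} - 4 z$ ($h{\left(z \right)} = \left(z^{2} - 4 z\right) + 7 = 7 + z^{2} - 4 z$)
$\left(h{\left(-6 \right)} + f\right)^{2} = \left(\left(7 + \left(-6\right)^{2} - -24\right) - 2\right)^{2} = \left(\left(7 + 36 + 24\right) - 2\right)^{2} = \left(67 - 2\right)^{2} = 65^{2} = 4225$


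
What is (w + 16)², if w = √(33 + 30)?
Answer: 319 + 96*√7 ≈ 572.99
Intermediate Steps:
w = 3*√7 (w = √63 = 3*√7 ≈ 7.9373)
(w + 16)² = (3*√7 + 16)² = (16 + 3*√7)²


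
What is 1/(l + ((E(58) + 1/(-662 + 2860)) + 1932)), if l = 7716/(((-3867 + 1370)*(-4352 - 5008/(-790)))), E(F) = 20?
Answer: 588815405101/1149368357338324 ≈ 0.00051229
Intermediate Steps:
l = 761955/1071547598 (l = 7716/((-2497*(-4352 - 5008*(-1/790)))) = 7716/((-2497*(-4352 + 2504/395))) = 7716/((-2497*(-1716536/395))) = 7716/(4286190392/395) = 7716*(395/4286190392) = 761955/1071547598 ≈ 0.00071108)
1/(l + ((E(58) + 1/(-662 + 2860)) + 1932)) = 1/(761955/1071547598 + ((20 + 1/(-662 + 2860)) + 1932)) = 1/(761955/1071547598 + ((20 + 1/2198) + 1932)) = 1/(761955/1071547598 + (43961/2198 + 1932)) = 1/(761955/1071547598 + 4290497/2198) = 1/(1149368357338324/588815405101) = 588815405101/1149368357338324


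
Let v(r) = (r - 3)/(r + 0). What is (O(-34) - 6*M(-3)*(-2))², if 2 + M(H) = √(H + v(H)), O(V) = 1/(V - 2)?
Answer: 561601/1296 - 1730*I/3 ≈ 433.33 - 576.67*I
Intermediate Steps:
v(r) = (-3 + r)/r
O(V) = 1/(-2 + V)
M(H) = -2 + √(H + (-3 + H)/H)
(O(-34) - 6*M(-3)*(-2))² = (1/(-2 - 34) - 6*(-2 + √(1 - 3 - 3/(-3)))*(-2))² = (1/(-36) - 6*(-2 + √(1 - 3 - 3*(-⅓)))*(-2))² = (-1/36 - 6*(-2 + √(1 - 3 + 1))*(-2))² = (-1/36 - 6*(-2 + √(-1))*(-2))² = (-1/36 - 6*(-2 + I)*(-2))² = (-1/36 + (12 - 6*I)*(-2))² = (-1/36 + (-24 + 12*I))² = (-865/36 + 12*I)²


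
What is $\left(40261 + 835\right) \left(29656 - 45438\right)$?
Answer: $-648577072$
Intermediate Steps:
$\left(40261 + 835\right) \left(29656 - 45438\right) = 41096 \left(-15782\right) = -648577072$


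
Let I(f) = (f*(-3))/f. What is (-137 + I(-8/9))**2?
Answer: 19600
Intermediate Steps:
I(f) = -3 (I(f) = (-3*f)/f = -3)
(-137 + I(-8/9))**2 = (-137 - 3)**2 = (-140)**2 = 19600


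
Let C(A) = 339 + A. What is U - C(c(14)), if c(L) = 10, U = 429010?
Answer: 428661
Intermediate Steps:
U - C(c(14)) = 429010 - (339 + 10) = 429010 - 1*349 = 429010 - 349 = 428661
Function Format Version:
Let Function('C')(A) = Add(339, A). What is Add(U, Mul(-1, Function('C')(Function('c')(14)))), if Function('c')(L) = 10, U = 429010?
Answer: 428661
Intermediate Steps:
Add(U, Mul(-1, Function('C')(Function('c')(14)))) = Add(429010, Mul(-1, Add(339, 10))) = Add(429010, Mul(-1, 349)) = Add(429010, -349) = 428661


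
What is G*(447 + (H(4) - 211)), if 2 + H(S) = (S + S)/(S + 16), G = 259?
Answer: 303548/5 ≈ 60710.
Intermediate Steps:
H(S) = -2 + 2*S/(16 + S) (H(S) = -2 + (S + S)/(S + 16) = -2 + (2*S)/(16 + S) = -2 + 2*S/(16 + S))
G*(447 + (H(4) - 211)) = 259*(447 + (-32/(16 + 4) - 211)) = 259*(447 + (-32/20 - 211)) = 259*(447 + (-32*1/20 - 211)) = 259*(447 + (-8/5 - 211)) = 259*(447 - 1063/5) = 259*(1172/5) = 303548/5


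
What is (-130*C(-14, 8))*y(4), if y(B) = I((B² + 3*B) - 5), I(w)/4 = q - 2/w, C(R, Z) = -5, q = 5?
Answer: 293800/23 ≈ 12774.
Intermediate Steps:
I(w) = 20 - 8/w (I(w) = 4*(5 - 2/w) = 20 - 8/w)
y(B) = 20 - 8/(-5 + B² + 3*B) (y(B) = 20 - 8/((B² + 3*B) - 5) = 20 - 8/(-5 + B² + 3*B))
(-130*C(-14, 8))*y(4) = (-130*(-5))*(4*(-27 + 5*4² + 15*4)/(-5 + 4² + 3*4)) = 650*(4*(-27 + 5*16 + 60)/(-5 + 16 + 12)) = 650*(4*(-27 + 80 + 60)/23) = 650*(4*(1/23)*113) = 650*(452/23) = 293800/23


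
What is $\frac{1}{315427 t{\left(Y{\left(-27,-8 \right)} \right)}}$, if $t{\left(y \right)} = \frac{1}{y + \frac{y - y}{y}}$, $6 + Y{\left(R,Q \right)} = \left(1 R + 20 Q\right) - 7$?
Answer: $- \frac{200}{315427} \approx -0.00063406$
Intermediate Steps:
$Y{\left(R,Q \right)} = -13 + R + 20 Q$ ($Y{\left(R,Q \right)} = -6 - \left(7 - R - 20 Q\right) = -6 + \left(-7 + R + 20 Q\right) = -13 + R + 20 Q$)
$t{\left(y \right)} = \frac{1}{y}$ ($t{\left(y \right)} = \frac{1}{y + \frac{0}{y}} = \frac{1}{y + 0} = \frac{1}{y}$)
$\frac{1}{315427 t{\left(Y{\left(-27,-8 \right)} \right)}} = \frac{1}{315427 \frac{1}{-13 - 27 + 20 \left(-8\right)}} = \frac{1}{315427 \frac{1}{-13 - 27 - 160}} = \frac{1}{315427 \frac{1}{-200}} = \frac{1}{315427 \left(- \frac{1}{200}\right)} = \frac{1}{315427} \left(-200\right) = - \frac{200}{315427}$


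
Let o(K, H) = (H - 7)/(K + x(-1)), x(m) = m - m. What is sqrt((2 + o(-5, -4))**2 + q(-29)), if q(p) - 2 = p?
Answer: 3*I*sqrt(26)/5 ≈ 3.0594*I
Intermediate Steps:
x(m) = 0
o(K, H) = (-7 + H)/K (o(K, H) = (H - 7)/(K + 0) = (-7 + H)/K)
q(p) = 2 + p
sqrt((2 + o(-5, -4))**2 + q(-29)) = sqrt((2 + (-7 - 4)/(-5))**2 + (2 - 29)) = sqrt((2 - 1/5*(-11))**2 - 27) = sqrt((2 + 11/5)**2 - 27) = sqrt((21/5)**2 - 27) = sqrt(441/25 - 27) = sqrt(-234/25) = 3*I*sqrt(26)/5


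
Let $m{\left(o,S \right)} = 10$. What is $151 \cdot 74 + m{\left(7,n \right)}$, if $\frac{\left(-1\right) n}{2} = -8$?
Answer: $11184$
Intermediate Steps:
$n = 16$ ($n = \left(-2\right) \left(-8\right) = 16$)
$151 \cdot 74 + m{\left(7,n \right)} = 151 \cdot 74 + 10 = 11174 + 10 = 11184$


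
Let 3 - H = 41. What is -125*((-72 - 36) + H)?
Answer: 18250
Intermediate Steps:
H = -38 (H = 3 - 1*41 = 3 - 41 = -38)
-125*((-72 - 36) + H) = -125*((-72 - 36) - 38) = -125*(-108 - 38) = -125*(-146) = 18250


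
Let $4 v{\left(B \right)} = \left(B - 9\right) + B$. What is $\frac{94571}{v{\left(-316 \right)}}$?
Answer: $- \frac{378284}{641} \approx -590.15$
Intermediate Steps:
$v{\left(B \right)} = - \frac{9}{4} + \frac{B}{2}$ ($v{\left(B \right)} = \frac{\left(B - 9\right) + B}{4} = \frac{\left(-9 + B\right) + B}{4} = \frac{-9 + 2 B}{4} = - \frac{9}{4} + \frac{B}{2}$)
$\frac{94571}{v{\left(-316 \right)}} = \frac{94571}{- \frac{9}{4} + \frac{1}{2} \left(-316\right)} = \frac{94571}{- \frac{9}{4} - 158} = \frac{94571}{- \frac{641}{4}} = 94571 \left(- \frac{4}{641}\right) = - \frac{378284}{641}$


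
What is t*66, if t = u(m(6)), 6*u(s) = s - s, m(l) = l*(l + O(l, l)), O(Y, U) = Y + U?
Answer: 0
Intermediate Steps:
O(Y, U) = U + Y
m(l) = 3*l² (m(l) = l*(l + (l + l)) = l*(l + 2*l) = l*(3*l) = 3*l²)
u(s) = 0 (u(s) = (s - s)/6 = (⅙)*0 = 0)
t = 0
t*66 = 0*66 = 0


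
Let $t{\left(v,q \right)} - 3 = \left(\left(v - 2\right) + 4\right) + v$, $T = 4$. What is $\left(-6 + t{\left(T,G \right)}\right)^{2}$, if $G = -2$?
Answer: $49$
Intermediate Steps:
$t{\left(v,q \right)} = 5 + 2 v$ ($t{\left(v,q \right)} = 3 + \left(\left(\left(v - 2\right) + 4\right) + v\right) = 3 + \left(\left(\left(-2 + v\right) + 4\right) + v\right) = 3 + \left(\left(2 + v\right) + v\right) = 3 + \left(2 + 2 v\right) = 5 + 2 v$)
$\left(-6 + t{\left(T,G \right)}\right)^{2} = \left(-6 + \left(5 + 2 \cdot 4\right)\right)^{2} = \left(-6 + \left(5 + 8\right)\right)^{2} = \left(-6 + 13\right)^{2} = 7^{2} = 49$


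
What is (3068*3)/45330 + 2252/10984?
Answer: 8465829/20746030 ≈ 0.40807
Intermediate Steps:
(3068*3)/45330 + 2252/10984 = 9204*(1/45330) + 2252*(1/10984) = 1534/7555 + 563/2746 = 8465829/20746030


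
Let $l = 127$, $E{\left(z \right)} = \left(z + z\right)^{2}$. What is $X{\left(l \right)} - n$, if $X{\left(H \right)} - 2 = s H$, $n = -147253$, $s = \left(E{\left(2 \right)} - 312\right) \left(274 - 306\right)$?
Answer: $1350199$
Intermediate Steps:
$E{\left(z \right)} = 4 z^{2}$ ($E{\left(z \right)} = \left(2 z\right)^{2} = 4 z^{2}$)
$s = 9472$ ($s = \left(4 \cdot 2^{2} - 312\right) \left(274 - 306\right) = \left(4 \cdot 4 - 312\right) \left(-32\right) = \left(16 - 312\right) \left(-32\right) = \left(-296\right) \left(-32\right) = 9472$)
$X{\left(H \right)} = 2 + 9472 H$
$X{\left(l \right)} - n = \left(2 + 9472 \cdot 127\right) - -147253 = \left(2 + 1202944\right) + 147253 = 1202946 + 147253 = 1350199$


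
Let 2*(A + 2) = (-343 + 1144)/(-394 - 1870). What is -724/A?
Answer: 3278272/9857 ≈ 332.58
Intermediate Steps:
A = -9857/4528 (A = -2 + ((-343 + 1144)/(-394 - 1870))/2 = -2 + (801/(-2264))/2 = -2 + (801*(-1/2264))/2 = -2 + (1/2)*(-801/2264) = -2 - 801/4528 = -9857/4528 ≈ -2.1769)
-724/A = -724/(-9857/4528) = -724*(-4528/9857) = 3278272/9857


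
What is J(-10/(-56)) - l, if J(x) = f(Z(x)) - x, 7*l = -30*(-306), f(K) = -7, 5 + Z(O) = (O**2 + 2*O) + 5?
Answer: -36921/28 ≈ -1318.6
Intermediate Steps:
Z(O) = O**2 + 2*O (Z(O) = -5 + ((O**2 + 2*O) + 5) = -5 + (5 + O**2 + 2*O) = O**2 + 2*O)
l = 9180/7 (l = (-30*(-306))/7 = (1/7)*9180 = 9180/7 ≈ 1311.4)
J(x) = -7 - x
J(-10/(-56)) - l = (-7 - (-10)/(-56)) - 1*9180/7 = (-7 - (-10)*(-1)/56) - 9180/7 = (-7 - 1*5/28) - 9180/7 = (-7 - 5/28) - 9180/7 = -201/28 - 9180/7 = -36921/28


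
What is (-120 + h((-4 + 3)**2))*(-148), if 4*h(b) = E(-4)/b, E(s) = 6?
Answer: 17538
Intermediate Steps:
h(b) = 3/(2*b) (h(b) = (6/b)/4 = 3/(2*b))
(-120 + h((-4 + 3)**2))*(-148) = (-120 + 3/(2*((-4 + 3)**2)))*(-148) = (-120 + 3/(2*((-1)**2)))*(-148) = (-120 + (3/2)/1)*(-148) = (-120 + (3/2)*1)*(-148) = (-120 + 3/2)*(-148) = -237/2*(-148) = 17538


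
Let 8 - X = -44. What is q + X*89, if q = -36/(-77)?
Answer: 356392/77 ≈ 4628.5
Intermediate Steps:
X = 52 (X = 8 - 1*(-44) = 8 + 44 = 52)
q = 36/77 (q = -36*(-1/77) = 36/77 ≈ 0.46753)
q + X*89 = 36/77 + 52*89 = 36/77 + 4628 = 356392/77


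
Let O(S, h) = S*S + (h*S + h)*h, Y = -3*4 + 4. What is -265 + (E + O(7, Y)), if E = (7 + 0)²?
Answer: 345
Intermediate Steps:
Y = -8 (Y = -12 + 4 = -8)
E = 49 (E = 7² = 49)
O(S, h) = S² + h*(h + S*h) (O(S, h) = S² + (S*h + h)*h = S² + (h + S*h)*h = S² + h*(h + S*h))
-265 + (E + O(7, Y)) = -265 + (49 + (7² + (-8)² + 7*(-8)²)) = -265 + (49 + (49 + 64 + 7*64)) = -265 + (49 + (49 + 64 + 448)) = -265 + (49 + 561) = -265 + 610 = 345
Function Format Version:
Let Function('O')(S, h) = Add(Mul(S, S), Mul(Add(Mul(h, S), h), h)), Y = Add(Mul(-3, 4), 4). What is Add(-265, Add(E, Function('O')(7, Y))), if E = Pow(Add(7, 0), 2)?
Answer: 345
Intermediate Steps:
Y = -8 (Y = Add(-12, 4) = -8)
E = 49 (E = Pow(7, 2) = 49)
Function('O')(S, h) = Add(Pow(S, 2), Mul(h, Add(h, Mul(S, h)))) (Function('O')(S, h) = Add(Pow(S, 2), Mul(Add(Mul(S, h), h), h)) = Add(Pow(S, 2), Mul(Add(h, Mul(S, h)), h)) = Add(Pow(S, 2), Mul(h, Add(h, Mul(S, h)))))
Add(-265, Add(E, Function('O')(7, Y))) = Add(-265, Add(49, Add(Pow(7, 2), Pow(-8, 2), Mul(7, Pow(-8, 2))))) = Add(-265, Add(49, Add(49, 64, Mul(7, 64)))) = Add(-265, Add(49, Add(49, 64, 448))) = Add(-265, Add(49, 561)) = Add(-265, 610) = 345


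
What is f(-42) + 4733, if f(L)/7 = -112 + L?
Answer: 3655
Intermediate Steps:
f(L) = -784 + 7*L (f(L) = 7*(-112 + L) = -784 + 7*L)
f(-42) + 4733 = (-784 + 7*(-42)) + 4733 = (-784 - 294) + 4733 = -1078 + 4733 = 3655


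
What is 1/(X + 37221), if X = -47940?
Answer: -1/10719 ≈ -9.3292e-5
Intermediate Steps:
1/(X + 37221) = 1/(-47940 + 37221) = 1/(-10719) = -1/10719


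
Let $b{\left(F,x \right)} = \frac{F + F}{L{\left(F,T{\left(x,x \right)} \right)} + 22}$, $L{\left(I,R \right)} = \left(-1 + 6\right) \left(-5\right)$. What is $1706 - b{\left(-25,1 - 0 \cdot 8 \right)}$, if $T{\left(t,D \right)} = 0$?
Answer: $\frac{5068}{3} \approx 1689.3$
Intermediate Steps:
$L{\left(I,R \right)} = -25$ ($L{\left(I,R \right)} = 5 \left(-5\right) = -25$)
$b{\left(F,x \right)} = - \frac{2 F}{3}$ ($b{\left(F,x \right)} = \frac{F + F}{-25 + 22} = \frac{2 F}{-3} = 2 F \left(- \frac{1}{3}\right) = - \frac{2 F}{3}$)
$1706 - b{\left(-25,1 - 0 \cdot 8 \right)} = 1706 - \left(- \frac{2}{3}\right) \left(-25\right) = 1706 - \frac{50}{3} = \frac{5068}{3}$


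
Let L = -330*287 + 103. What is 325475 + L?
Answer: 230868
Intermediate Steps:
L = -94607 (L = -94710 + 103 = -94607)
325475 + L = 325475 - 94607 = 230868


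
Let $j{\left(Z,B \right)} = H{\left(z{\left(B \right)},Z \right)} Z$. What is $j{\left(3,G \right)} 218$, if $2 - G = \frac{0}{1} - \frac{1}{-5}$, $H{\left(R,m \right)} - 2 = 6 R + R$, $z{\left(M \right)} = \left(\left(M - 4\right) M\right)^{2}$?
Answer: $\frac{45686478}{625} \approx 73098.0$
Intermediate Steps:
$z{\left(M \right)} = M^{2} \left(-4 + M\right)^{2}$ ($z{\left(M \right)} = \left(\left(-4 + M\right) M\right)^{2} = \left(M \left(-4 + M\right)\right)^{2} = M^{2} \left(-4 + M\right)^{2}$)
$H{\left(R,m \right)} = 2 + 7 R$ ($H{\left(R,m \right)} = 2 + \left(6 R + R\right) = 2 + 7 R$)
$G = \frac{9}{5}$ ($G = 2 - \left(\frac{0}{1} - \frac{1}{-5}\right) = 2 - \left(0 \cdot 1 - - \frac{1}{5}\right) = 2 - \left(0 + \frac{1}{5}\right) = 2 - \frac{1}{5} = \frac{9}{5} \approx 1.8$)
$j{\left(Z,B \right)} = Z \left(2 + 7 B^{2} \left(-4 + B\right)^{2}\right)$ ($j{\left(Z,B \right)} = \left(2 + 7 B^{2} \left(-4 + B\right)^{2}\right) Z = Z \left(2 + 7 B^{2} \left(-4 + B\right)^{2}\right)$)
$j{\left(3,G \right)} 218 = 3 \left(2 + 7 \left(\frac{9}{5}\right)^{2} \left(-4 + \frac{9}{5}\right)^{2}\right) 218 = 3 \left(2 + 7 \cdot \frac{81}{25} \left(- \frac{11}{5}\right)^{2}\right) 218 = 3 \left(2 + 7 \cdot \frac{81}{25} \cdot \frac{121}{25}\right) 218 = 3 \left(2 + \frac{68607}{625}\right) 218 = 3 \cdot \frac{69857}{625} \cdot 218 = \frac{209571}{625} \cdot 218 = \frac{45686478}{625}$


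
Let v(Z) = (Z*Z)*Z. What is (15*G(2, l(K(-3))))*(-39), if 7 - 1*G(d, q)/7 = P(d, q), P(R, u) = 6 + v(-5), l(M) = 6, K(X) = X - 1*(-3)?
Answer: -515970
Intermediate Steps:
K(X) = 3 + X (K(X) = X + 3 = 3 + X)
v(Z) = Z**3 (v(Z) = Z**2*Z = Z**3)
P(R, u) = -119 (P(R, u) = 6 + (-5)**3 = 6 - 125 = -119)
G(d, q) = 882 (G(d, q) = 49 - 7*(-119) = 49 + 833 = 882)
(15*G(2, l(K(-3))))*(-39) = (15*882)*(-39) = 13230*(-39) = -515970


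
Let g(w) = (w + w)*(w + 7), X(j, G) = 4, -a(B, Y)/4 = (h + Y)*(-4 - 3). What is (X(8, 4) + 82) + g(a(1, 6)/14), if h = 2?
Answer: 822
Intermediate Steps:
a(B, Y) = 56 + 28*Y (a(B, Y) = -4*(2 + Y)*(-4 - 3) = -4*(2 + Y)*(-7) = -4*(-14 - 7*Y) = 56 + 28*Y)
g(w) = 2*w*(7 + w) (g(w) = (2*w)*(7 + w) = 2*w*(7 + w))
(X(8, 4) + 82) + g(a(1, 6)/14) = (4 + 82) + 2*((56 + 28*6)/14)*(7 + (56 + 28*6)/14) = 86 + 2*((56 + 168)*(1/14))*(7 + (56 + 168)*(1/14)) = 86 + 2*(224*(1/14))*(7 + 224*(1/14)) = 86 + 2*16*(7 + 16) = 86 + 2*16*23 = 86 + 736 = 822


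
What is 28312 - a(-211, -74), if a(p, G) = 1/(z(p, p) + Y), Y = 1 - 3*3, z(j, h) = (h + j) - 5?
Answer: 12315721/435 ≈ 28312.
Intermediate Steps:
z(j, h) = -5 + h + j
Y = -8 (Y = 1 - 9 = -8)
a(p, G) = 1/(-13 + 2*p) (a(p, G) = 1/((-5 + p + p) - 8) = 1/((-5 + 2*p) - 8) = 1/(-13 + 2*p))
28312 - a(-211, -74) = 28312 - 1/(-13 + 2*(-211)) = 28312 - 1/(-13 - 422) = 28312 - 1/(-435) = 28312 - 1*(-1/435) = 28312 + 1/435 = 12315721/435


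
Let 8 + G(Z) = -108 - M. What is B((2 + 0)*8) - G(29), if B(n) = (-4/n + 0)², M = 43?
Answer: 2545/16 ≈ 159.06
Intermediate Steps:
G(Z) = -159 (G(Z) = -8 + (-108 - 1*43) = -8 + (-108 - 43) = -8 - 151 = -159)
B(n) = 16/n² (B(n) = (-4/n)² = 16/n²)
B((2 + 0)*8) - G(29) = 16/((2 + 0)*8)² - 1*(-159) = 16/(2*8)² + 159 = 16/16² + 159 = 16*(1/256) + 159 = 1/16 + 159 = 2545/16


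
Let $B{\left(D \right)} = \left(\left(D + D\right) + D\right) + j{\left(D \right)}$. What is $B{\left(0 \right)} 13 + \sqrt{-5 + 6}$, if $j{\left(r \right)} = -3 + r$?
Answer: $-38$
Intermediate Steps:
$B{\left(D \right)} = -3 + 4 D$ ($B{\left(D \right)} = \left(\left(D + D\right) + D\right) + \left(-3 + D\right) = \left(2 D + D\right) + \left(-3 + D\right) = 3 D + \left(-3 + D\right) = -3 + 4 D$)
$B{\left(0 \right)} 13 + \sqrt{-5 + 6} = \left(-3 + 4 \cdot 0\right) 13 + \sqrt{-5 + 6} = \left(-3 + 0\right) 13 + \sqrt{1} = \left(-3\right) 13 + 1 = -39 + 1 = -38$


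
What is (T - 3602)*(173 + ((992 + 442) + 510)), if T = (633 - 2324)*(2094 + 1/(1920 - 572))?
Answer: -10115159749943/1348 ≈ -7.5038e+9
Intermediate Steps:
T = -4773207683/1348 (T = -1691*(2094 + 1/1348) = -1691*2822713/1348 = -4773207683/1348 ≈ -3.5410e+6)
(T - 3602)*(173 + ((992 + 442) + 510)) = (-4773207683/1348 - 3602)*(173 + ((992 + 442) + 510)) = -4778063179*(173 + (1434 + 510))/1348 = -4778063179*(173 + 1944)/1348 = -4778063179/1348*2117 = -10115159749943/1348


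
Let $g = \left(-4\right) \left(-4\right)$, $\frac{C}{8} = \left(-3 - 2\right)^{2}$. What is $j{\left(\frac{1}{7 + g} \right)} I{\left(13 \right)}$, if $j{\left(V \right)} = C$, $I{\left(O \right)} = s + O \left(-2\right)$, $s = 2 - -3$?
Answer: $-4200$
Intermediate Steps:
$C = 200$ ($C = 8 \left(-3 - 2\right)^{2} = 8 \left(-5\right)^{2} = 8 \cdot 25 = 200$)
$g = 16$
$s = 5$ ($s = 2 + 3 = 5$)
$I{\left(O \right)} = 5 - 2 O$ ($I{\left(O \right)} = 5 + O \left(-2\right) = 5 - 2 O$)
$j{\left(V \right)} = 200$
$j{\left(\frac{1}{7 + g} \right)} I{\left(13 \right)} = 200 \left(5 - 26\right) = 200 \left(-21\right) = -4200$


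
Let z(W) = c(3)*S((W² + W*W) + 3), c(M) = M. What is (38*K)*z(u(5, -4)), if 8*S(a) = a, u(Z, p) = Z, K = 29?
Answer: 87609/4 ≈ 21902.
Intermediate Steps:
S(a) = a/8
z(W) = 9/8 + 3*W²/4 (z(W) = 3*(((W² + W*W) + 3)/8) = 3*(((W² + W²) + 3)/8) = 3*((2*W² + 3)/8) = 3*((3 + 2*W²)/8) = 3*(3/8 + W²/4) = 9/8 + 3*W²/4)
(38*K)*z(u(5, -4)) = (38*29)*(9/8 + (¾)*5²) = 1102*(9/8 + (¾)*25) = 1102*(9/8 + 75/4) = 1102*(159/8) = 87609/4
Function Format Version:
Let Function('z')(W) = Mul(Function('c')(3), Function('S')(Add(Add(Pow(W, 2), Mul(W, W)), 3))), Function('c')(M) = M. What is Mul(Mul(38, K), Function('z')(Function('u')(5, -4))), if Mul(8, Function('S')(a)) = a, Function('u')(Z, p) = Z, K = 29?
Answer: Rational(87609, 4) ≈ 21902.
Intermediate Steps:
Function('S')(a) = Mul(Rational(1, 8), a)
Function('z')(W) = Add(Rational(9, 8), Mul(Rational(3, 4), Pow(W, 2))) (Function('z')(W) = Mul(3, Mul(Rational(1, 8), Add(Add(Pow(W, 2), Mul(W, W)), 3))) = Mul(3, Mul(Rational(1, 8), Add(Add(Pow(W, 2), Pow(W, 2)), 3))) = Mul(3, Mul(Rational(1, 8), Add(Mul(2, Pow(W, 2)), 3))) = Mul(3, Mul(Rational(1, 8), Add(3, Mul(2, Pow(W, 2))))) = Mul(3, Add(Rational(3, 8), Mul(Rational(1, 4), Pow(W, 2)))) = Add(Rational(9, 8), Mul(Rational(3, 4), Pow(W, 2))))
Mul(Mul(38, K), Function('z')(Function('u')(5, -4))) = Mul(Mul(38, 29), Add(Rational(9, 8), Mul(Rational(3, 4), Pow(5, 2)))) = Mul(1102, Add(Rational(9, 8), Mul(Rational(3, 4), 25))) = Mul(1102, Add(Rational(9, 8), Rational(75, 4))) = Mul(1102, Rational(159, 8)) = Rational(87609, 4)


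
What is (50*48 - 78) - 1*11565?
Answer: -9243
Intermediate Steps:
(50*48 - 78) - 1*11565 = (2400 - 78) - 11565 = 2322 - 11565 = -9243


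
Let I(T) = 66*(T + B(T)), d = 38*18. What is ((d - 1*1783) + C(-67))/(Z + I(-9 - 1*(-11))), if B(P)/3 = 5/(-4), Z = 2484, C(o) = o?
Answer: -2332/4737 ≈ -0.49229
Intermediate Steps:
d = 684
B(P) = -15/4 (B(P) = 3*(5/(-4)) = 3*(5*(-¼)) = 3*(-5/4) = -15/4)
I(T) = -495/2 + 66*T (I(T) = 66*(T - 15/4) = 66*(-15/4 + T) = -495/2 + 66*T)
((d - 1*1783) + C(-67))/(Z + I(-9 - 1*(-11))) = ((684 - 1*1783) - 67)/(2484 + (-495/2 + 66*(-9 - 1*(-11)))) = ((684 - 1783) - 67)/(2484 + (-495/2 + 66*(-9 + 11))) = (-1099 - 67)/(2484 + (-495/2 + 66*2)) = -1166/(2484 + (-495/2 + 132)) = -1166/(2484 - 231/2) = -1166/4737/2 = -1166*2/4737 = -2332/4737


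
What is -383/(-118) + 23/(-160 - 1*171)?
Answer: 124059/39058 ≈ 3.1763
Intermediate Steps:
-383/(-118) + 23/(-160 - 1*171) = -383*(-1/118) + 23/(-160 - 171) = 383/118 + 23/(-331) = 383/118 + 23*(-1/331) = 383/118 - 23/331 = 124059/39058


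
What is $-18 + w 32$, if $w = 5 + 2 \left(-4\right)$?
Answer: $-114$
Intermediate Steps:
$w = -3$ ($w = 5 - 8 = -3$)
$-18 + w 32 = -18 - 96 = -114$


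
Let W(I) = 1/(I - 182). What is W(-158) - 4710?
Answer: -1601401/340 ≈ -4710.0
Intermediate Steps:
W(I) = 1/(-182 + I)
W(-158) - 4710 = 1/(-182 - 158) - 4710 = 1/(-340) - 4710 = -1/340 - 4710 = -1601401/340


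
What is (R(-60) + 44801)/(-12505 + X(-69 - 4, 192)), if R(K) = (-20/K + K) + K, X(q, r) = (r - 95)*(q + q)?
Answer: -134044/80001 ≈ -1.6755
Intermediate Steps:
X(q, r) = 2*q*(-95 + r) (X(q, r) = (-95 + r)*(2*q) = 2*q*(-95 + r))
R(K) = -20/K + 2*K (R(K) = (K - 20/K) + K = -20/K + 2*K)
(R(-60) + 44801)/(-12505 + X(-69 - 4, 192)) = ((-20/(-60) + 2*(-60)) + 44801)/(-12505 + 2*(-69 - 4)*(-95 + 192)) = ((-20*(-1/60) - 120) + 44801)/(-12505 + 2*(-73)*97) = ((⅓ - 120) + 44801)/(-12505 - 14162) = (-359/3 + 44801)/(-26667) = (134044/3)*(-1/26667) = -134044/80001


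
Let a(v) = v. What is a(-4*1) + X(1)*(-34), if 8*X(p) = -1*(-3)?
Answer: -67/4 ≈ -16.750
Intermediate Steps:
X(p) = 3/8 (X(p) = (-1*(-3))/8 = (⅛)*3 = 3/8)
a(-4*1) + X(1)*(-34) = -4*1 + (3/8)*(-34) = -4 - 51/4 = -67/4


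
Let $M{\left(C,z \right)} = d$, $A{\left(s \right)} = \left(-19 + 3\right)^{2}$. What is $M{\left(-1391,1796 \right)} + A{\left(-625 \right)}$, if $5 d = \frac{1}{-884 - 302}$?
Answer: $\frac{1518079}{5930} \approx 256.0$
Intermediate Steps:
$A{\left(s \right)} = 256$ ($A{\left(s \right)} = \left(-16\right)^{2} = 256$)
$d = - \frac{1}{5930}$ ($d = \frac{1}{5 \left(-884 - 302\right)} = \frac{1}{5 \left(-1186\right)} = \frac{1}{5} \left(- \frac{1}{1186}\right) = - \frac{1}{5930} \approx -0.00016863$)
$M{\left(C,z \right)} = - \frac{1}{5930}$
$M{\left(-1391,1796 \right)} + A{\left(-625 \right)} = - \frac{1}{5930} + 256 = \frac{1518079}{5930}$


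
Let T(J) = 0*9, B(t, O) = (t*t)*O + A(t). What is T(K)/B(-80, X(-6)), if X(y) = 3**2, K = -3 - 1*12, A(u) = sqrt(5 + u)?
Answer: 0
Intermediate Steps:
K = -15 (K = -3 - 12 = -15)
X(y) = 9
B(t, O) = sqrt(5 + t) + O*t**2 (B(t, O) = (t*t)*O + sqrt(5 + t) = t**2*O + sqrt(5 + t) = O*t**2 + sqrt(5 + t) = sqrt(5 + t) + O*t**2)
T(J) = 0
T(K)/B(-80, X(-6)) = 0/(sqrt(5 - 80) + 9*(-80)**2) = 0/(sqrt(-75) + 9*6400) = 0/(5*I*sqrt(3) + 57600) = 0/(57600 + 5*I*sqrt(3)) = 0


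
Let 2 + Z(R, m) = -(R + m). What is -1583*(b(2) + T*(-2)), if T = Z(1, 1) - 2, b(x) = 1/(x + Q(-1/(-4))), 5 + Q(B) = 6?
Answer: -58571/3 ≈ -19524.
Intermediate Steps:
Q(B) = 1 (Q(B) = -5 + 6 = 1)
Z(R, m) = -2 - R - m (Z(R, m) = -2 - (R + m) = -2 + (-R - m) = -2 - R - m)
b(x) = 1/(1 + x) (b(x) = 1/(x + 1) = 1/(1 + x))
T = -6 (T = (-2 - 1*1 - 1*1) - 2 = (-2 - 1 - 1) - 2 = -4 - 2 = -6)
-1583*(b(2) + T*(-2)) = -1583*(1/(1 + 2) - 6*(-2)) = -1583*(1/3 + 12) = -1583*(⅓ + 12) = -1583*37/3 = -58571/3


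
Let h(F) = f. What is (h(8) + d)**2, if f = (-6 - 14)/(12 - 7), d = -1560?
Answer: 2446096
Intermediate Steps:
f = -4 (f = -20/5 = -20*1/5 = -4)
h(F) = -4
(h(8) + d)**2 = (-4 - 1560)**2 = (-1564)**2 = 2446096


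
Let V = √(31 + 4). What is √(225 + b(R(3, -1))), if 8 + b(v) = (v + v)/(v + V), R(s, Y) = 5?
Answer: √(1095 + 217*√35)/√(5 + √35) ≈ 14.762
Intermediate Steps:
V = √35 ≈ 5.9161
b(v) = -8 + 2*v/(v + √35) (b(v) = -8 + (v + v)/(v + √35) = -8 + (2*v)/(v + √35) = -8 + 2*v/(v + √35))
√(225 + b(R(3, -1))) = √(225 + 2*(-4*√35 - 3*5)/(5 + √35)) = √(225 + 2*(-4*√35 - 15)/(5 + √35)) = √(225 + 2*(-15 - 4*√35)/(5 + √35))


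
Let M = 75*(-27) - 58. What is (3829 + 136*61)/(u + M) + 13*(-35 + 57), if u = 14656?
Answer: 3608003/12573 ≈ 286.96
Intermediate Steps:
M = -2083 (M = -2025 - 58 = -2083)
(3829 + 136*61)/(u + M) + 13*(-35 + 57) = (3829 + 136*61)/(14656 - 2083) + 13*(-35 + 57) = (3829 + 8296)/12573 + 13*22 = 12125*(1/12573) + 286 = 12125/12573 + 286 = 3608003/12573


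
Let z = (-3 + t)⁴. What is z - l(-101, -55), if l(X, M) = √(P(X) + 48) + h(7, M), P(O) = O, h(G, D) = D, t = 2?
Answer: 56 - I*√53 ≈ 56.0 - 7.2801*I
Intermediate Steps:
z = 1 (z = (-3 + 2)⁴ = (-1)⁴ = 1)
l(X, M) = M + √(48 + X) (l(X, M) = √(X + 48) + M = √(48 + X) + M = M + √(48 + X))
z - l(-101, -55) = 1 - (-55 + √(48 - 101)) = 1 - (-55 + √(-53)) = 1 - (-55 + I*√53) = 1 + (55 - I*√53) = 56 - I*√53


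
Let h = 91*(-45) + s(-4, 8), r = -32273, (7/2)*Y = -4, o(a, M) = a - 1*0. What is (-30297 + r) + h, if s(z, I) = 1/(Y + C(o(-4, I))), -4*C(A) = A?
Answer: -66672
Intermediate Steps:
o(a, M) = a (o(a, M) = a + 0 = a)
Y = -8/7 (Y = (2/7)*(-4) = -8/7 ≈ -1.1429)
C(A) = -A/4
s(z, I) = -7 (s(z, I) = 1/(-8/7 - ¼*(-4)) = 1/(-8/7 + 1) = 1/(-⅐) = -7)
h = -4102 (h = 91*(-45) - 7 = -4095 - 7 = -4102)
(-30297 + r) + h = (-30297 - 32273) - 4102 = -62570 - 4102 = -66672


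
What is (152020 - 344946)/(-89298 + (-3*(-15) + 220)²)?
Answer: 192926/19073 ≈ 10.115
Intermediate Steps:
(152020 - 344946)/(-89298 + (-3*(-15) + 220)²) = -192926/(-89298 + (45 + 220)²) = -192926/(-89298 + 265²) = -192926/(-89298 + 70225) = -192926/(-19073) = -192926*(-1/19073) = 192926/19073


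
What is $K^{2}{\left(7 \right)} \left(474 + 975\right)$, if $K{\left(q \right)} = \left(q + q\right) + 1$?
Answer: $326025$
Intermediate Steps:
$K{\left(q \right)} = 1 + 2 q$ ($K{\left(q \right)} = 2 q + 1 = 1 + 2 q$)
$K^{2}{\left(7 \right)} \left(474 + 975\right) = \left(1 + 2 \cdot 7\right)^{2} \left(474 + 975\right) = \left(1 + 14\right)^{2} \cdot 1449 = 15^{2} \cdot 1449 = 225 \cdot 1449 = 326025$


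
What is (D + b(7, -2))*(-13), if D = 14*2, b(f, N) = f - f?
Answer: -364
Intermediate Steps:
b(f, N) = 0
D = 28
(D + b(7, -2))*(-13) = (28 + 0)*(-13) = 28*(-13) = -364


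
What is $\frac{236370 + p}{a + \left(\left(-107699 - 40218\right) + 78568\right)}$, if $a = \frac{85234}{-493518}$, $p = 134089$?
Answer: $- \frac{91414092381}{17112532508} \approx -5.3419$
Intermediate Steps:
$a = - \frac{42617}{246759}$ ($a = 85234 \left(- \frac{1}{493518}\right) = - \frac{42617}{246759} \approx -0.17271$)
$\frac{236370 + p}{a + \left(\left(-107699 - 40218\right) + 78568\right)} = \frac{236370 + 134089}{- \frac{42617}{246759} + \left(\left(-107699 - 40218\right) + 78568\right)} = \frac{370459}{- \frac{42617}{246759} + \left(-147917 + 78568\right)} = \frac{370459}{- \frac{42617}{246759} - 69349} = \frac{370459}{- \frac{17112532508}{246759}} = 370459 \left(- \frac{246759}{17112532508}\right) = - \frac{91414092381}{17112532508}$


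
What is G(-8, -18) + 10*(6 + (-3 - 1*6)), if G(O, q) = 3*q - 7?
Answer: -91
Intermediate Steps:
G(O, q) = -7 + 3*q
G(-8, -18) + 10*(6 + (-3 - 1*6)) = (-7 + 3*(-18)) + 10*(6 + (-3 - 1*6)) = (-7 - 54) + 10*(6 + (-3 - 6)) = -61 + 10*(6 - 9) = -61 + 10*(-3) = -61 - 30 = -91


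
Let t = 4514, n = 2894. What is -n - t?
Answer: -7408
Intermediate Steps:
-n - t = -1*2894 - 1*4514 = -2894 - 4514 = -7408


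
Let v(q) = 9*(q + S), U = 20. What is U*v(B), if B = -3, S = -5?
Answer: -1440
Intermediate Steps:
v(q) = -45 + 9*q (v(q) = 9*(q - 5) = 9*(-5 + q) = -45 + 9*q)
U*v(B) = 20*(-45 + 9*(-3)) = 20*(-45 - 27) = 20*(-72) = -1440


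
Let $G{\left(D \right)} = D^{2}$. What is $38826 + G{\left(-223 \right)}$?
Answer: $88555$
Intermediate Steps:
$38826 + G{\left(-223 \right)} = 38826 + \left(-223\right)^{2} = 38826 + 49729 = 88555$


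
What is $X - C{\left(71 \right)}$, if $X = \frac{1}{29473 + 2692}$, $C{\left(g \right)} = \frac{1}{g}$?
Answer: $- \frac{32094}{2283715} \approx -0.014053$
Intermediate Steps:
$X = \frac{1}{32165} \approx 3.109 \cdot 10^{-5}$
$X - C{\left(71 \right)} = \frac{1}{32165} - \frac{1}{71} = - \frac{32094}{2283715}$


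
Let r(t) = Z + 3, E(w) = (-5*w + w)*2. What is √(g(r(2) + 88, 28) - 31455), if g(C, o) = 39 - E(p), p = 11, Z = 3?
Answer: 4*I*√1958 ≈ 177.0*I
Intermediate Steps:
E(w) = -8*w (E(w) = -4*w*2 = -8*w)
r(t) = 6 (r(t) = 3 + 3 = 6)
g(C, o) = 127 (g(C, o) = 39 - (-8)*11 = 39 - 1*(-88) = 39 + 88 = 127)
√(g(r(2) + 88, 28) - 31455) = √(127 - 31455) = √(-31328) = 4*I*√1958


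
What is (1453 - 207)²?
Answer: 1552516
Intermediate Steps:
(1453 - 207)² = 1246² = 1552516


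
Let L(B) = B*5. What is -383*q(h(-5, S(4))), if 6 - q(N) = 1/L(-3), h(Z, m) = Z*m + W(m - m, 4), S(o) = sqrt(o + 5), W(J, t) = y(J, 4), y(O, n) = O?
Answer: -34853/15 ≈ -2323.5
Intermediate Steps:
W(J, t) = J
S(o) = sqrt(5 + o)
L(B) = 5*B
h(Z, m) = Z*m (h(Z, m) = Z*m + (m - m) = Z*m + 0 = Z*m)
q(N) = 91/15 (q(N) = 6 - 1/(5*(-3)) = 6 - 1/(-15) = 6 - 1*(-1/15) = 6 + 1/15 = 91/15)
-383*q(h(-5, S(4))) = -383*91/15 = -34853/15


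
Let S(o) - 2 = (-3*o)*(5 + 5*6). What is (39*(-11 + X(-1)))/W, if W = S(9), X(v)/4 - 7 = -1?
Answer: -507/943 ≈ -0.53765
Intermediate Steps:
X(v) = 24 (X(v) = 28 + 4*(-1) = 28 - 4 = 24)
S(o) = 2 - 105*o (S(o) = 2 + (-3*o)*(5 + 5*6) = 2 + (-3*o)*(5 + 30) = 2 - 3*o*35 = 2 - 105*o)
W = -943 (W = 2 - 105*9 = 2 - 945 = -943)
(39*(-11 + X(-1)))/W = (39*(-11 + 24))/(-943) = (39*13)*(-1/943) = 507*(-1/943) = -507/943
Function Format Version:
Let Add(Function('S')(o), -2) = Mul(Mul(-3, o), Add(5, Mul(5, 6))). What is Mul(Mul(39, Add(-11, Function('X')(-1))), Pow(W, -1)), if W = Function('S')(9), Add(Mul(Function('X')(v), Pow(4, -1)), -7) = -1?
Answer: Rational(-507, 943) ≈ -0.53765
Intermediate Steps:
Function('X')(v) = 24 (Function('X')(v) = Add(28, Mul(4, -1)) = Add(28, -4) = 24)
Function('S')(o) = Add(2, Mul(-105, o)) (Function('S')(o) = Add(2, Mul(Mul(-3, o), Add(5, Mul(5, 6)))) = Add(2, Mul(Mul(-3, o), Add(5, 30))) = Add(2, Mul(Mul(-3, o), 35)) = Add(2, Mul(-105, o)))
W = -943 (W = Add(2, Mul(-105, 9)) = Add(2, -945) = -943)
Mul(Mul(39, Add(-11, Function('X')(-1))), Pow(W, -1)) = Mul(Mul(39, Add(-11, 24)), Pow(-943, -1)) = Mul(Mul(39, 13), Rational(-1, 943)) = Mul(507, Rational(-1, 943)) = Rational(-507, 943)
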